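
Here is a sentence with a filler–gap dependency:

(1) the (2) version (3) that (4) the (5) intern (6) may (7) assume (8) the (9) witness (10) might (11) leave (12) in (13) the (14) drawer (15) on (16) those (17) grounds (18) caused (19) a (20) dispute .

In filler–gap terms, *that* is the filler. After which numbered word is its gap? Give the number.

11

'that' functions as the direct object of 'leave'. It moves to the left edge, and the trace sits right after 'leave':
The version that the intern may assume the witness might leave ___ in the drawer on those grounds caused a dispute.
'leave' is word 11.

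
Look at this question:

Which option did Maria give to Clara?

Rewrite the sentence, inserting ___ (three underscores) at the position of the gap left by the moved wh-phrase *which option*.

Pre-movement form: Maria did give which option to Clara.
'which option' functions as the direct object of 'give'. The gap is right after 'give'.

Which option did Maria give ___ to Clara?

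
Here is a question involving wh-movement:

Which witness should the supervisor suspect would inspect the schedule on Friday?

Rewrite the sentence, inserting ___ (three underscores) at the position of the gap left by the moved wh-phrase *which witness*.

In situ: The supervisor should suspect which witness would inspect the schedule on Friday.
'which witness' functions as the subject of the clause embedded under 'suspect'. The gap is right after 'suspect'.

Which witness should the supervisor suspect ___ would inspect the schedule on Friday?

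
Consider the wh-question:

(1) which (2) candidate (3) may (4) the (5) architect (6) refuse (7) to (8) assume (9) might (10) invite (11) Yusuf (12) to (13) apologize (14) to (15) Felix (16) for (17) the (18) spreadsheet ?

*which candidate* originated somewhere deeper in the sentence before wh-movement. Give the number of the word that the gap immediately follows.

8

In situ: The architect may refuse to assume which candidate might invite Yusuf to apologize to Felix for the spreadsheet.
'which candidate' is the subject of the clause embedded under 'assume'. Wh-movement fronts it, leaving a gap right after 'assume':
Which candidate may the architect refuse to assume ___ might invite Yusuf to apologize to Felix for the spreadsheet?
'assume' is word 8.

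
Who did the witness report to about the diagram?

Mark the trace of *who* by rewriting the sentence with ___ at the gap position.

Underlying clause: The witness did report to who about the diagram.
'who' is the object of the preposition 'to'. The gap is right after 'to'.

Who did the witness report to ___ about the diagram?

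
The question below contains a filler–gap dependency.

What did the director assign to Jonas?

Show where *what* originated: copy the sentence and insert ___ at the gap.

What did the director assign ___ to Jonas?

Before movement: The director did assign what to Jonas.
The filler 'what' is interpreted as the direct object of 'assign'. The gap is right after 'assign'.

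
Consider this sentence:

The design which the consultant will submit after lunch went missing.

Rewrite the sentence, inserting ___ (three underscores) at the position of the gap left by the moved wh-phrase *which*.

'which' is the direct object of 'submit'. The gap is right after 'submit'.

The design which the consultant will submit ___ after lunch went missing.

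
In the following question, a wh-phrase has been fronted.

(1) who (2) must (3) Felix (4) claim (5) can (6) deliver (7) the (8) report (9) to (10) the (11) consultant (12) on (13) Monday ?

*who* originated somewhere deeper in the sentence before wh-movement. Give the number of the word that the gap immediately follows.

Before movement: Felix must claim who can deliver the report to the consultant on Monday.
The filler 'who' is interpreted as the subject of the clause embedded under 'claim'. Wh-movement fronts it, leaving a gap right after 'claim':
Who must Felix claim ___ can deliver the report to the consultant on Monday?
'claim' is word 4.

4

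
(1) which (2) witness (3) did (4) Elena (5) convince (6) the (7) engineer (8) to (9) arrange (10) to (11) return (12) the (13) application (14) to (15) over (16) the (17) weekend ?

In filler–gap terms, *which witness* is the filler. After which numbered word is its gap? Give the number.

14

In situ: Elena did convince the engineer to arrange to return the application to which witness over the weekend.
'which witness' functions as the object of the preposition 'to' (recipient of 'return'). It moves to the left edge, and the trace sits right after 'to':
Which witness did Elena convince the engineer to arrange to return the application to ___ over the weekend?
'to' is word 14.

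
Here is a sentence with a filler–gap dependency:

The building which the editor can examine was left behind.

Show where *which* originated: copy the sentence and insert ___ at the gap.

'which' functions as the direct object of 'examine'. The gap is right after 'examine'.

The building which the editor can examine ___ was left behind.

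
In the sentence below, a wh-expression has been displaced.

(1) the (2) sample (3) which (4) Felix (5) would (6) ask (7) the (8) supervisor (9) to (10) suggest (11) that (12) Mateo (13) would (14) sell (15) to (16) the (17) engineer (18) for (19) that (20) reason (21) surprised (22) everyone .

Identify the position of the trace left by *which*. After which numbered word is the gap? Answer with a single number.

'which' is the direct object of 'sell'. Wh-movement fronts it, leaving a gap right after 'sell':
The sample which Felix would ask the supervisor to suggest that Mateo would sell ___ to the engineer for that reason surprised everyone.
'sell' is word 14.

14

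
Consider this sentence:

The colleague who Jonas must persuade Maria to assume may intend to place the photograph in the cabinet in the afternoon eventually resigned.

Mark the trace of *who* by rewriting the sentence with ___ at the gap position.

'who' is the subject of the clause embedded under 'assume'. The gap is right after 'assume'.

The colleague who Jonas must persuade Maria to assume ___ may intend to place the photograph in the cabinet in the afternoon eventually resigned.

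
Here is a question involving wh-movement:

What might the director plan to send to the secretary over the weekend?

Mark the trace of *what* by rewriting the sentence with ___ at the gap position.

Underlying clause: The director might plan to send what to the secretary over the weekend.
'what' is the direct object of 'send'. The gap is right after 'send'.

What might the director plan to send ___ to the secretary over the weekend?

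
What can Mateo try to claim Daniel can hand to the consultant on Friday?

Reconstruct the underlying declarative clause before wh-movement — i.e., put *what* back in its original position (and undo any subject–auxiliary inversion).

'what' is the direct object of 'hand'. It moves to the left edge, and the trace sits right after 'hand':
What can Mateo try to claim Daniel can hand ___ to the consultant on Friday?

Mateo can try to claim Daniel can hand what to the consultant on Friday.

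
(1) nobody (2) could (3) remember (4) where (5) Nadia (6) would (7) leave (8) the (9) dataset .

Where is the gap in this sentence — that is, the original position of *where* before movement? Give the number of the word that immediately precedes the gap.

9

Underlying clause: Nadia would leave the dataset where.
'where' is the locative complement of 'leave'. Wh-movement fronts it, leaving a gap right after 'dataset':
Nobody could remember where Nadia would leave the dataset ___.
'dataset' is word 9.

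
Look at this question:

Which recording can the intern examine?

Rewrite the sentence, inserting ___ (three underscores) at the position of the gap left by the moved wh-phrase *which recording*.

Pre-movement form: The intern can examine which recording.
'which recording' functions as the direct object of 'examine'. The gap is right after 'examine'.

Which recording can the intern examine ___?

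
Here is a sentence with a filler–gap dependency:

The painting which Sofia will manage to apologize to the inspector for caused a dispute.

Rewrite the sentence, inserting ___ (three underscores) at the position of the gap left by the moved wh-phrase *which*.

The filler 'which' is interpreted as the object of the preposition 'for'. The gap is right after 'for'.

The painting which Sofia will manage to apologize to the inspector for ___ caused a dispute.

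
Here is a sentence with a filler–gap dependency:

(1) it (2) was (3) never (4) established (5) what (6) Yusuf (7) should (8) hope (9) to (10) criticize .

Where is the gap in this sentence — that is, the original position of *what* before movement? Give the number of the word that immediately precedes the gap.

10

Underlying clause: Yusuf should hope to criticize what.
'what' is the direct object of 'criticize'. It moves to the left edge, and the trace sits right after 'criticize':
It was never established what Yusuf should hope to criticize ___.
'criticize' is word 10.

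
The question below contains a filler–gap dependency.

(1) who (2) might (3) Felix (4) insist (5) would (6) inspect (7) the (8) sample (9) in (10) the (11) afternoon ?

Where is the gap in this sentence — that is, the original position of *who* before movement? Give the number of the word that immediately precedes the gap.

Before movement: Felix might insist who would inspect the sample in the afternoon.
The filler 'who' is interpreted as the subject of the clause embedded under 'insist'. It moves to the left edge, and the trace sits right after 'insist':
Who might Felix insist ___ would inspect the sample in the afternoon?
'insist' is word 4.

4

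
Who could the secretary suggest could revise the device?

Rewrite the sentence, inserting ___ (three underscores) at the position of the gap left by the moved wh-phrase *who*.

Underlying clause: The secretary could suggest who could revise the device.
'who' functions as the subject of the clause embedded under 'suggest'. The gap is right after 'suggest'.

Who could the secretary suggest ___ could revise the device?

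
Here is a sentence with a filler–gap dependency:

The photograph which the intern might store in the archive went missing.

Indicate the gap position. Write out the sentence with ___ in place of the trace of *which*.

The filler 'which' is interpreted as the direct object of 'store'. The gap is right after 'store'.

The photograph which the intern might store ___ in the archive went missing.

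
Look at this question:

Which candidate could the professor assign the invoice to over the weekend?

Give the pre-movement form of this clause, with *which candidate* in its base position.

'which candidate' functions as the object of the preposition 'to' (recipient of 'assign'). It moves to the left edge, and the trace sits right after 'to':
Which candidate could the professor assign the invoice to ___ over the weekend?

The professor could assign the invoice to which candidate over the weekend.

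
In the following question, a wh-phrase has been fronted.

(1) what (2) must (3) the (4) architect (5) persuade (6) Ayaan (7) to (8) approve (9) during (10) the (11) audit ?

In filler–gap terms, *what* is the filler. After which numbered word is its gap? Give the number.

In situ: The architect must persuade Ayaan to approve what during the audit.
'what' functions as the direct object of 'approve'. It moves to the left edge, and the trace sits right after 'approve':
What must the architect persuade Ayaan to approve ___ during the audit?
'approve' is word 8.

8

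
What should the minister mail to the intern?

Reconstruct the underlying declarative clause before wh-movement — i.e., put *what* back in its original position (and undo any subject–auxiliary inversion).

The filler 'what' is interpreted as the direct object of 'mail'. Fronting leaves a gap immediately after 'mail':
What should the minister mail ___ to the intern?

The minister should mail what to the intern.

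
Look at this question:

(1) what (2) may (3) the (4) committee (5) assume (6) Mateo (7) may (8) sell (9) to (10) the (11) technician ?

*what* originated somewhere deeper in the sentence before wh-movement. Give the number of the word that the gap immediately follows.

In situ: The committee may assume Mateo may sell what to the technician.
'what' functions as the direct object of 'sell'. Fronting leaves a gap immediately after 'sell':
What may the committee assume Mateo may sell ___ to the technician?
'sell' is word 8.

8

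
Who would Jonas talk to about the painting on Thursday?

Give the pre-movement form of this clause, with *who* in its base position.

Jonas would talk to who about the painting on Thursday.

The filler 'who' is interpreted as the object of the preposition 'to'. Fronting leaves a gap immediately after 'to':
Who would Jonas talk to ___ about the painting on Thursday?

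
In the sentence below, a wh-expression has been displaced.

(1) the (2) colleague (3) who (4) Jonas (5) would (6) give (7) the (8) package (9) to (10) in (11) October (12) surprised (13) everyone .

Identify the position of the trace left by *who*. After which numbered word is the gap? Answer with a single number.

9

'who' is the object of the preposition 'to' (recipient of 'give'). Fronting leaves a gap immediately after 'to':
The colleague who Jonas would give the package to ___ in October surprised everyone.
'to' is word 9.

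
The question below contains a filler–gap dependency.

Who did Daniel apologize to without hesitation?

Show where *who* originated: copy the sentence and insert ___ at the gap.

Who did Daniel apologize to ___ without hesitation?

Before movement: Daniel did apologize to who without hesitation.
'who' functions as the object of the preposition 'to'. The gap is right after 'to'.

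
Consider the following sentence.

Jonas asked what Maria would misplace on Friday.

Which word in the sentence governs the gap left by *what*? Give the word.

misplace

In situ: Maria would misplace what on Friday.
'what' functions as the direct object of 'misplace'. Fronting leaves a gap immediately after 'misplace':
Jonas asked what Maria would misplace ___ on Friday.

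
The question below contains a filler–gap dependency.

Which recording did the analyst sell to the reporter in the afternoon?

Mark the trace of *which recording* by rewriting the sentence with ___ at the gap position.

Before movement: The analyst did sell which recording to the reporter in the afternoon.
'which recording' is the direct object of 'sell'. The gap is right after 'sell'.

Which recording did the analyst sell ___ to the reporter in the afternoon?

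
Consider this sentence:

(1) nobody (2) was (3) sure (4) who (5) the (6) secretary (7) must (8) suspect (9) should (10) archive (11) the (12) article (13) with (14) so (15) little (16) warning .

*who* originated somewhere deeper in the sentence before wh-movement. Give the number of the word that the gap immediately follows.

8

Before movement: The secretary must suspect who should archive the article with so little warning.
The filler 'who' is interpreted as the subject of the clause embedded under 'suspect'. It moves to the left edge, and the trace sits right after 'suspect':
Nobody was sure who the secretary must suspect ___ should archive the article with so little warning.
'suspect' is word 8.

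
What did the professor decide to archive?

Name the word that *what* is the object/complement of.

archive

Before movement: The professor did decide to archive what.
'what' functions as the direct object of 'archive'. Fronting leaves a gap immediately after 'archive':
What did the professor decide to archive ___?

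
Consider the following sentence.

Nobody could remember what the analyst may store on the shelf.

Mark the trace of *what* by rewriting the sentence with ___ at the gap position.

Nobody could remember what the analyst may store ___ on the shelf.

In situ: The analyst may store what on the shelf.
The filler 'what' is interpreted as the direct object of 'store'. The gap is right after 'store'.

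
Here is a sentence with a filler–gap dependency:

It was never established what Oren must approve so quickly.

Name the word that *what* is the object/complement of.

Underlying clause: Oren must approve what so quickly.
'what' is the direct object of 'approve'. Wh-movement fronts it, leaving a gap right after 'approve':
It was never established what Oren must approve ___ so quickly.

approve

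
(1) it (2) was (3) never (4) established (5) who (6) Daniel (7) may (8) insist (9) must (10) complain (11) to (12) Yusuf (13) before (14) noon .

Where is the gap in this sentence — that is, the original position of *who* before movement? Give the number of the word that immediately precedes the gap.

8

Before movement: Daniel may insist who must complain to Yusuf before noon.
'who' functions as the subject of the clause embedded under 'insist'. Fronting leaves a gap immediately after 'insist':
It was never established who Daniel may insist ___ must complain to Yusuf before noon.
'insist' is word 8.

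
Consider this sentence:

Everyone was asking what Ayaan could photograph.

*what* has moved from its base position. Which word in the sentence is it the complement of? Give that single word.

photograph

Before movement: Ayaan could photograph what.
The filler 'what' is interpreted as the direct object of 'photograph'. Fronting leaves a gap immediately after 'photograph':
Everyone was asking what Ayaan could photograph ___.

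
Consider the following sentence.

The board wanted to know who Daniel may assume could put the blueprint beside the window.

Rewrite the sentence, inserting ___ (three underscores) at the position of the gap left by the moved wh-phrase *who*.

In situ: Daniel may assume who could put the blueprint beside the window.
'who' functions as the subject of the clause embedded under 'assume'. The gap is right after 'assume'.

The board wanted to know who Daniel may assume ___ could put the blueprint beside the window.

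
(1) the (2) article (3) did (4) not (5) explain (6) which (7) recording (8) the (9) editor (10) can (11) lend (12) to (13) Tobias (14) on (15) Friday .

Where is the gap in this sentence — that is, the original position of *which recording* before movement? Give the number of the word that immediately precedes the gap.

11

Pre-movement form: The editor can lend which recording to Tobias on Friday.
The filler 'which recording' is interpreted as the direct object of 'lend'. Fronting leaves a gap immediately after 'lend':
The article did not explain which recording the editor can lend ___ to Tobias on Friday.
'lend' is word 11.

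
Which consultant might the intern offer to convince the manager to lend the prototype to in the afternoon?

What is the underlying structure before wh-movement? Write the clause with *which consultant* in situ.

'which consultant' is the object of the preposition 'to' (recipient of 'lend'). It moves to the left edge, and the trace sits right after 'to':
Which consultant might the intern offer to convince the manager to lend the prototype to ___ in the afternoon?

The intern might offer to convince the manager to lend the prototype to which consultant in the afternoon.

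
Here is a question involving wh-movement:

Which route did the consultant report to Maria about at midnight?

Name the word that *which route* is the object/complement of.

about

In situ: The consultant did report to Maria about which route at midnight.
'which route' functions as the object of the preposition 'about'. Fronting leaves a gap immediately after 'about':
Which route did the consultant report to Maria about ___ at midnight?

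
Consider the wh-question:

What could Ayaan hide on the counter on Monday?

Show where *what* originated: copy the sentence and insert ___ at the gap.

What could Ayaan hide ___ on the counter on Monday?

Before movement: Ayaan could hide what on the counter on Monday.
'what' functions as the direct object of 'hide'. The gap is right after 'hide'.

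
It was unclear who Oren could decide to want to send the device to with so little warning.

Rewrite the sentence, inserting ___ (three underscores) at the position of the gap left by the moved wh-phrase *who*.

It was unclear who Oren could decide to want to send the device to ___ with so little warning.

In situ: Oren could decide to want to send the device to who with so little warning.
'who' functions as the object of the preposition 'to' (recipient of 'send'). The gap is right after 'to'.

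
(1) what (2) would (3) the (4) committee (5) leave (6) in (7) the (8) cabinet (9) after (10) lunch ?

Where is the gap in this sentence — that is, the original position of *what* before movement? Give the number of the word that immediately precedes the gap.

Before movement: The committee would leave what in the cabinet after lunch.
'what' functions as the direct object of 'leave'. It moves to the left edge, and the trace sits right after 'leave':
What would the committee leave ___ in the cabinet after lunch?
'leave' is word 5.

5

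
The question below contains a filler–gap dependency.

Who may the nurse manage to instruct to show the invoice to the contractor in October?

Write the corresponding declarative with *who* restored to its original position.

The nurse may manage to instruct who to show the invoice to the contractor in October.

The filler 'who' is interpreted as the direct object of 'instruct'. Wh-movement fronts it, leaving a gap right after 'instruct':
Who may the nurse manage to instruct ___ to show the invoice to the contractor in October?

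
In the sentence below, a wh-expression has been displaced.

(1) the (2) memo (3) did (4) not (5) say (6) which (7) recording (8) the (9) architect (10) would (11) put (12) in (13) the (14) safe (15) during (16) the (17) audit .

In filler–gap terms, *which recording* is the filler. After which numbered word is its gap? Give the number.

Underlying clause: The architect would put which recording in the safe during the audit.
'which recording' functions as the direct object of 'put'. Wh-movement fronts it, leaving a gap right after 'put':
The memo did not say which recording the architect would put ___ in the safe during the audit.
'put' is word 11.

11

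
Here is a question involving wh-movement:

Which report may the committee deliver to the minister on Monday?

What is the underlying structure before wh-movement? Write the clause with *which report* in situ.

'which report' is the direct object of 'deliver'. It moves to the left edge, and the trace sits right after 'deliver':
Which report may the committee deliver ___ to the minister on Monday?

The committee may deliver which report to the minister on Monday.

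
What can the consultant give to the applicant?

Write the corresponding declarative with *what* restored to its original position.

'what' functions as the direct object of 'give'. Fronting leaves a gap immediately after 'give':
What can the consultant give ___ to the applicant?

The consultant can give what to the applicant.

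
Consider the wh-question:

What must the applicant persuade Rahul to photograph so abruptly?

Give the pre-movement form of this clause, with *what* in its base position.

The applicant must persuade Rahul to photograph what so abruptly.

'what' functions as the direct object of 'photograph'. It moves to the left edge, and the trace sits right after 'photograph':
What must the applicant persuade Rahul to photograph ___ so abruptly?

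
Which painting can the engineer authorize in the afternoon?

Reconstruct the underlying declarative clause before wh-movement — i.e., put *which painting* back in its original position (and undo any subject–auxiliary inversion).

The engineer can authorize which painting in the afternoon.

'which painting' is the direct object of 'authorize'. It moves to the left edge, and the trace sits right after 'authorize':
Which painting can the engineer authorize ___ in the afternoon?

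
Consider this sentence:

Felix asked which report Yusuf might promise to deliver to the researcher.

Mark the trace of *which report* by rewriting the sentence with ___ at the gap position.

Before movement: Yusuf might promise to deliver which report to the researcher.
'which report' functions as the direct object of 'deliver'. The gap is right after 'deliver'.

Felix asked which report Yusuf might promise to deliver ___ to the researcher.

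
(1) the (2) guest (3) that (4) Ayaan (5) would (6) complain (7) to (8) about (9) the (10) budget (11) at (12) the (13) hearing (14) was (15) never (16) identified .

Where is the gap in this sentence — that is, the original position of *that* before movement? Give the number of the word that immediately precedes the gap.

'that' functions as the object of the preposition 'to'. It moves to the left edge, and the trace sits right after 'to':
The guest that Ayaan would complain to ___ about the budget at the hearing was never identified.
'to' is word 7.

7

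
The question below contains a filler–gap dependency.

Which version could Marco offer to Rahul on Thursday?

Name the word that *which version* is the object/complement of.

offer

Pre-movement form: Marco could offer which version to Rahul on Thursday.
'which version' is the direct object of 'offer'. Wh-movement fronts it, leaving a gap right after 'offer':
Which version could Marco offer ___ to Rahul on Thursday?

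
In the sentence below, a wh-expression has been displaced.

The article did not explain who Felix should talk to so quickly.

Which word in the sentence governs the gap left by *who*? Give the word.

to

In situ: Felix should talk to who so quickly.
'who' functions as the object of the preposition 'to'. Wh-movement fronts it, leaving a gap right after 'to':
The article did not explain who Felix should talk to ___ so quickly.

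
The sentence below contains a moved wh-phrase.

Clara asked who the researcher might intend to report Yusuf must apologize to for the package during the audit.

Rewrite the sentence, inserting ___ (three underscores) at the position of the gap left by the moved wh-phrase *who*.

Clara asked who the researcher might intend to report Yusuf must apologize to ___ for the package during the audit.

Before movement: The researcher might intend to report Yusuf must apologize to who for the package during the audit.
'who' functions as the object of the preposition 'to'. The gap is right after 'to'.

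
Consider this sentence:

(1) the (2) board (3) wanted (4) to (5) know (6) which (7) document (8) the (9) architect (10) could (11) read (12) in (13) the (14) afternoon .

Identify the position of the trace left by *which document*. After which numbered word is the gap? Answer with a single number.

Pre-movement form: The architect could read which document in the afternoon.
'which document' is the direct object of 'read'. Wh-movement fronts it, leaving a gap right after 'read':
The board wanted to know which document the architect could read ___ in the afternoon.
'read' is word 11.

11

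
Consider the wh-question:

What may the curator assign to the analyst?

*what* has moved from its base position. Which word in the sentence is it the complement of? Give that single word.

Before movement: The curator may assign what to the analyst.
'what' functions as the direct object of 'assign'. Wh-movement fronts it, leaving a gap right after 'assign':
What may the curator assign ___ to the analyst?

assign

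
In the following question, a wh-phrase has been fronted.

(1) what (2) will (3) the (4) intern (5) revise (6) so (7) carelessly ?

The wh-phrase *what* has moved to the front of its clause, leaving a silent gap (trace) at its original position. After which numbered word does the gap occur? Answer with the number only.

Before movement: The intern will revise what so carelessly.
The filler 'what' is interpreted as the direct object of 'revise'. It moves to the left edge, and the trace sits right after 'revise':
What will the intern revise ___ so carelessly?
'revise' is word 5.

5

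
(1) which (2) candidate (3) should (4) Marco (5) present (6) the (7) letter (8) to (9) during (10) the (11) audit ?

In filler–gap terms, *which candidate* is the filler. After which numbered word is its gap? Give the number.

Pre-movement form: Marco should present the letter to which candidate during the audit.
'which candidate' functions as the object of the preposition 'to' (recipient of 'present'). It moves to the left edge, and the trace sits right after 'to':
Which candidate should Marco present the letter to ___ during the audit?
'to' is word 8.

8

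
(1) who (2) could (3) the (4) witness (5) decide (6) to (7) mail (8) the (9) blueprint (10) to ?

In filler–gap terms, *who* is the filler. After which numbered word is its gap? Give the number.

Underlying clause: The witness could decide to mail the blueprint to who.
'who' functions as the object of the preposition 'to' (recipient of 'mail'). It moves to the left edge, and the trace sits right after 'to':
Who could the witness decide to mail the blueprint to ___?
'to' is word 10.

10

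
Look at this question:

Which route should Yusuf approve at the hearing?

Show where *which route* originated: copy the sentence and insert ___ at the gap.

Which route should Yusuf approve ___ at the hearing?

In situ: Yusuf should approve which route at the hearing.
The filler 'which route' is interpreted as the direct object of 'approve'. The gap is right after 'approve'.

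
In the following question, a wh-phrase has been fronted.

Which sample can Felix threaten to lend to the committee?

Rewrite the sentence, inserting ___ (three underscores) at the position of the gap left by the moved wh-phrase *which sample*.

Which sample can Felix threaten to lend ___ to the committee?

In situ: Felix can threaten to lend which sample to the committee.
'which sample' functions as the direct object of 'lend'. The gap is right after 'lend'.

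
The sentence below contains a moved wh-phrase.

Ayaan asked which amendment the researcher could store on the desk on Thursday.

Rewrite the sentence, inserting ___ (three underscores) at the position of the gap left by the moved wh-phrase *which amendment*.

Pre-movement form: The researcher could store which amendment on the desk on Thursday.
'which amendment' functions as the direct object of 'store'. The gap is right after 'store'.

Ayaan asked which amendment the researcher could store ___ on the desk on Thursday.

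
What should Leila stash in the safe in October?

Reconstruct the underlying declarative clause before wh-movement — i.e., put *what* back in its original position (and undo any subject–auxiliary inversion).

Leila should stash what in the safe in October.

The filler 'what' is interpreted as the direct object of 'stash'. Wh-movement fronts it, leaving a gap right after 'stash':
What should Leila stash ___ in the safe in October?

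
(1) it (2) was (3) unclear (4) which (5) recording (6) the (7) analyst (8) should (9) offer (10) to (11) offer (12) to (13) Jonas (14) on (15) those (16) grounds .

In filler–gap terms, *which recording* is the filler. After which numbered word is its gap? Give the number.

Pre-movement form: The analyst should offer to offer which recording to Jonas on those grounds.
'which recording' functions as the direct object of 'offer'. Fronting leaves a gap immediately after 'offer':
It was unclear which recording the analyst should offer to offer ___ to Jonas on those grounds.
'offer' is word 11.

11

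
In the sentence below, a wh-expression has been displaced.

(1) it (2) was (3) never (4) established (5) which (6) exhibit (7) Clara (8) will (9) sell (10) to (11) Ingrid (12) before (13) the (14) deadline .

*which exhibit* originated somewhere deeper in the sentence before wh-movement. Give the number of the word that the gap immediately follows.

9

Underlying clause: Clara will sell which exhibit to Ingrid before the deadline.
'which exhibit' functions as the direct object of 'sell'. It moves to the left edge, and the trace sits right after 'sell':
It was never established which exhibit Clara will sell ___ to Ingrid before the deadline.
'sell' is word 9.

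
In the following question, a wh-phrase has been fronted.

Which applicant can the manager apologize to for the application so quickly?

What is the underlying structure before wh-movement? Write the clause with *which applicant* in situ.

The manager can apologize to which applicant for the application so quickly.

'which applicant' is the object of the preposition 'to'. It moves to the left edge, and the trace sits right after 'to':
Which applicant can the manager apologize to ___ for the application so quickly?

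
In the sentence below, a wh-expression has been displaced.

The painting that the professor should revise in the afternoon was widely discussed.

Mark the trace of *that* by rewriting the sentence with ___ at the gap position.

The painting that the professor should revise ___ in the afternoon was widely discussed.

'that' is the direct object of 'revise'. The gap is right after 'revise'.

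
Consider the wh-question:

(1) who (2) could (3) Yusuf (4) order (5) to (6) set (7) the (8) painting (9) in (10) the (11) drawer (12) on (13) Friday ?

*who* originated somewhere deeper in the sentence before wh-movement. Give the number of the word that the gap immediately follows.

4

In situ: Yusuf could order who to set the painting in the drawer on Friday.
The filler 'who' is interpreted as the direct object of 'order'. It moves to the left edge, and the trace sits right after 'order':
Who could Yusuf order ___ to set the painting in the drawer on Friday?
'order' is word 4.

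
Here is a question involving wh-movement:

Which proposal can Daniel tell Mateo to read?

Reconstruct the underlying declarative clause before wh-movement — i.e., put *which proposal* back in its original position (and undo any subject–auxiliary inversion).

Daniel can tell Mateo to read which proposal.

'which proposal' is the direct object of 'read'. Fronting leaves a gap immediately after 'read':
Which proposal can Daniel tell Mateo to read ___?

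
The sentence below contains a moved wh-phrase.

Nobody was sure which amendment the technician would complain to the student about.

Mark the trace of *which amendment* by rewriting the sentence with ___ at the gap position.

Pre-movement form: The technician would complain to the student about which amendment.
The filler 'which amendment' is interpreted as the object of the preposition 'about'. The gap is right after 'about'.

Nobody was sure which amendment the technician would complain to the student about ___.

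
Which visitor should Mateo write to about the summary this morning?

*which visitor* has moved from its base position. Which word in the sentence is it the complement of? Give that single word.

Before movement: Mateo should write to which visitor about the summary this morning.
The filler 'which visitor' is interpreted as the object of the preposition 'to'. Fronting leaves a gap immediately after 'to':
Which visitor should Mateo write to ___ about the summary this morning?

to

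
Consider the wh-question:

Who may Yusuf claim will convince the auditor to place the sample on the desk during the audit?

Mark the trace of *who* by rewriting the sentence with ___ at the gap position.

Pre-movement form: Yusuf may claim who will convince the auditor to place the sample on the desk during the audit.
'who' functions as the subject of the clause embedded under 'claim'. The gap is right after 'claim'.

Who may Yusuf claim ___ will convince the auditor to place the sample on the desk during the audit?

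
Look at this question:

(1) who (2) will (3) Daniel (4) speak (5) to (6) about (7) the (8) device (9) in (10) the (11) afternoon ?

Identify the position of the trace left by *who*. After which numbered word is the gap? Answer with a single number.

5

Underlying clause: Daniel will speak to who about the device in the afternoon.
The filler 'who' is interpreted as the object of the preposition 'to'. Wh-movement fronts it, leaving a gap right after 'to':
Who will Daniel speak to ___ about the device in the afternoon?
'to' is word 5.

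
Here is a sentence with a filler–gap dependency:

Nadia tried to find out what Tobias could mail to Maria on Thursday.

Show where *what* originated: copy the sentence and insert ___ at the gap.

Pre-movement form: Tobias could mail what to Maria on Thursday.
'what' functions as the direct object of 'mail'. The gap is right after 'mail'.

Nadia tried to find out what Tobias could mail ___ to Maria on Thursday.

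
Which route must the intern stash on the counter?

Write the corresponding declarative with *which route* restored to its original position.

The intern must stash which route on the counter.

'which route' functions as the direct object of 'stash'. Wh-movement fronts it, leaving a gap right after 'stash':
Which route must the intern stash ___ on the counter?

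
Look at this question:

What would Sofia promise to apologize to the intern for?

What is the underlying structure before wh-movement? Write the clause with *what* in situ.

'what' functions as the object of the preposition 'for'. Fronting leaves a gap immediately after 'for':
What would Sofia promise to apologize to the intern for ___?

Sofia would promise to apologize to the intern for what.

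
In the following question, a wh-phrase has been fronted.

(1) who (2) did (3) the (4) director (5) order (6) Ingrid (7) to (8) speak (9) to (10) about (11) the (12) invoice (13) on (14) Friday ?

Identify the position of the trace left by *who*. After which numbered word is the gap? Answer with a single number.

9

Underlying clause: The director did order Ingrid to speak to who about the invoice on Friday.
'who' functions as the object of the preposition 'to'. It moves to the left edge, and the trace sits right after 'to':
Who did the director order Ingrid to speak to ___ about the invoice on Friday?
'to' is word 9.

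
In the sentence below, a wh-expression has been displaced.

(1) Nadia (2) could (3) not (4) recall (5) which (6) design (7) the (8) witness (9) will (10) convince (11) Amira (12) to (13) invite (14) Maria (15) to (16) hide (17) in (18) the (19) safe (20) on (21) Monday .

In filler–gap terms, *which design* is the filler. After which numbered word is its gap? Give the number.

16

Before movement: The witness will convince Amira to invite Maria to hide which design in the safe on Monday.
The filler 'which design' is interpreted as the direct object of 'hide'. Fronting leaves a gap immediately after 'hide':
Nadia could not recall which design the witness will convince Amira to invite Maria to hide ___ in the safe on Monday.
'hide' is word 16.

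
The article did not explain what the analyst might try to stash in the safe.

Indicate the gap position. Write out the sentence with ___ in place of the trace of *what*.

In situ: The analyst might try to stash what in the safe.
'what' is the direct object of 'stash'. The gap is right after 'stash'.

The article did not explain what the analyst might try to stash ___ in the safe.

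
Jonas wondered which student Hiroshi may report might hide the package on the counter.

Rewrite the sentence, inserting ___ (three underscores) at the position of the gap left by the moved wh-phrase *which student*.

Underlying clause: Hiroshi may report which student might hide the package on the counter.
The filler 'which student' is interpreted as the subject of the clause embedded under 'report'. The gap is right after 'report'.

Jonas wondered which student Hiroshi may report ___ might hide the package on the counter.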